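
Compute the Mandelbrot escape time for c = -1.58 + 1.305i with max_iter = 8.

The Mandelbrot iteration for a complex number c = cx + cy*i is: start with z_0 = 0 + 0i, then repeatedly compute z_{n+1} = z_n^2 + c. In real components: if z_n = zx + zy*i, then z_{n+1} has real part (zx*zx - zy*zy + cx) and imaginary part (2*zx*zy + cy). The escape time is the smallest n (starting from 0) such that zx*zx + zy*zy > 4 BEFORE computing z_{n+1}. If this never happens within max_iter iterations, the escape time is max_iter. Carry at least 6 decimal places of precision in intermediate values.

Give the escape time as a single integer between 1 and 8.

Answer: 1

Derivation:
z_0 = 0 + 0i, c = -1.5800 + 1.3050i
Iter 1: z = -1.5800 + 1.3050i, |z|^2 = 4.1994
Escaped at iteration 1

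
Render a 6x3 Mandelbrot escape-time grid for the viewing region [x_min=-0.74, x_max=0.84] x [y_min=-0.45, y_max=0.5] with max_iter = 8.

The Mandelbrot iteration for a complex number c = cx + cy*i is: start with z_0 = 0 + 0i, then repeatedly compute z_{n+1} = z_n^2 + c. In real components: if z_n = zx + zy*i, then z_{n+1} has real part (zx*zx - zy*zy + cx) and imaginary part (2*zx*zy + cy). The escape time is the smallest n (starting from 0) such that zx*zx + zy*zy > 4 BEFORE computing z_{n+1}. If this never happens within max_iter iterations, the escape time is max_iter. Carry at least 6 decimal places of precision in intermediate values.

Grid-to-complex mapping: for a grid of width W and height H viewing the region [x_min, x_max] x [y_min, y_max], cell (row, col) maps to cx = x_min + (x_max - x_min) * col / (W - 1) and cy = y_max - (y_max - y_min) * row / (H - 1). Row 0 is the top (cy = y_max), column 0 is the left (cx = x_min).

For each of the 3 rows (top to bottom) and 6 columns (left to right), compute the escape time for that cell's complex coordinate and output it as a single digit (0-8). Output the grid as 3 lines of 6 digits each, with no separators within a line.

(row=0, col=0): c = -0.7400 + 0.5000i → escape time 6
(row=0, col=1): c = -0.4240 + 0.5000i → escape time 8
(row=0, col=2): c = -0.1080 + 0.5000i → escape time 8
(row=0, col=3): c = 0.2080 + 0.5000i → escape time 8
(row=0, col=4): c = 0.5240 + 0.5000i → escape time 4
(row=0, col=5): c = 0.8400 + 0.5000i → escape time 3
(row=1, col=0): c = -0.7400 + 0.0250i → escape time 8
(row=1, col=1): c = -0.4240 + 0.0250i → escape time 8
(row=1, col=2): c = -0.1080 + 0.0250i → escape time 8
(row=1, col=3): c = 0.2080 + 0.0250i → escape time 8
(row=1, col=4): c = 0.5240 + 0.0250i → escape time 5
(row=1, col=5): c = 0.8400 + 0.0250i → escape time 3
(row=2, col=0): c = -0.7400 + -0.4500i → escape time 8
(row=2, col=1): c = -0.4240 + -0.4500i → escape time 8
(row=2, col=2): c = -0.1080 + -0.4500i → escape time 8
(row=2, col=3): c = 0.2080 + -0.4500i → escape time 8
(row=2, col=4): c = 0.5240 + -0.4500i → escape time 5
(row=2, col=5): c = 0.8400 + -0.4500i → escape time 3

Answer: 688843
888853
888853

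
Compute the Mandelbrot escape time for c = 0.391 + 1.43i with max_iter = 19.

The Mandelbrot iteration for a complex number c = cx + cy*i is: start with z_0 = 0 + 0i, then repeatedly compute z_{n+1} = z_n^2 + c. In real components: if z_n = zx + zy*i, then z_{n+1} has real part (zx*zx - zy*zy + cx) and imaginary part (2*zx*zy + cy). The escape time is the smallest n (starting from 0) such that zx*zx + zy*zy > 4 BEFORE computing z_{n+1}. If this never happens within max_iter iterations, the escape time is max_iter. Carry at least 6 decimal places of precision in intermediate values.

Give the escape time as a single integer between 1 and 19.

z_0 = 0 + 0i, c = 0.3910 + 1.4300i
Iter 1: z = 0.3910 + 1.4300i, |z|^2 = 2.1978
Iter 2: z = -1.5010 + 2.5483i, |z|^2 = 8.7467
Escaped at iteration 2

Answer: 2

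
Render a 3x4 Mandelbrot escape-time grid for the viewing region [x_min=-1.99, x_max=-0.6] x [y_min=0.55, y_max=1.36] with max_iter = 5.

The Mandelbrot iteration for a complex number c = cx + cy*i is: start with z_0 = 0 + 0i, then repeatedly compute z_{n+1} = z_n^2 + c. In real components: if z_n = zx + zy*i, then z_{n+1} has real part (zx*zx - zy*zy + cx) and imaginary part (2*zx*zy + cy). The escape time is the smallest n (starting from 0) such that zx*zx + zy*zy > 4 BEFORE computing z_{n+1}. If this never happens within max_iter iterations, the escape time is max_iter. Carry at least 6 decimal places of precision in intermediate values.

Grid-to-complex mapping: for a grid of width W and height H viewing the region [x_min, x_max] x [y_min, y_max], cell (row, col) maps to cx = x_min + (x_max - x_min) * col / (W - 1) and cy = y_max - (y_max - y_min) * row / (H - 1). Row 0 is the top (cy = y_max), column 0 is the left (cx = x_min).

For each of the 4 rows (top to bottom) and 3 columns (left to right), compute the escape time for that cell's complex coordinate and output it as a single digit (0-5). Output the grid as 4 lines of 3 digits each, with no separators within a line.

Answer: 122
133
134
135

Derivation:
(row=0, col=0): c = -1.9900 + 1.3600i → escape time 1
(row=0, col=1): c = -1.2950 + 1.3600i → escape time 2
(row=0, col=2): c = -0.6000 + 1.3600i → escape time 2
(row=1, col=0): c = -1.9900 + 1.0900i → escape time 1
(row=1, col=1): c = -1.2950 + 1.0900i → escape time 3
(row=1, col=2): c = -0.6000 + 1.0900i → escape time 3
(row=2, col=0): c = -1.9900 + 0.8200i → escape time 1
(row=2, col=1): c = -1.2950 + 0.8200i → escape time 3
(row=2, col=2): c = -0.6000 + 0.8200i → escape time 4
(row=3, col=0): c = -1.9900 + 0.5500i → escape time 1
(row=3, col=1): c = -1.2950 + 0.5500i → escape time 3
(row=3, col=2): c = -0.6000 + 0.5500i → escape time 5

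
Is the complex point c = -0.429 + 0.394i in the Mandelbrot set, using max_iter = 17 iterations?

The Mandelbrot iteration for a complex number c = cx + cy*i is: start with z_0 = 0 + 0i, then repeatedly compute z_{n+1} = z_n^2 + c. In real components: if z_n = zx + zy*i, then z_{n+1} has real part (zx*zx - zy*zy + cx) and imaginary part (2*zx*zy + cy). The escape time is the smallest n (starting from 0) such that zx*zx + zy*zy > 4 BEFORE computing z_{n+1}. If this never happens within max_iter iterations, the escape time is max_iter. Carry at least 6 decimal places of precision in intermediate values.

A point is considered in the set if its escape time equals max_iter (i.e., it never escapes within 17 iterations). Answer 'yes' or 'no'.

z_0 = 0 + 0i, c = -0.4290 + 0.3940i
Iter 1: z = -0.4290 + 0.3940i, |z|^2 = 0.3393
Iter 2: z = -0.4002 + 0.0559i, |z|^2 = 0.1633
Iter 3: z = -0.2720 + 0.3492i, |z|^2 = 0.1959
Iter 4: z = -0.4770 + 0.2040i, |z|^2 = 0.2691
Iter 5: z = -0.2431 + 0.1993i, |z|^2 = 0.0988
Iter 6: z = -0.4096 + 0.2971i, |z|^2 = 0.2560
Iter 7: z = -0.3495 + 0.1506i, |z|^2 = 0.1448
Iter 8: z = -0.3296 + 0.2887i, |z|^2 = 0.1920
Iter 9: z = -0.4037 + 0.2037i, |z|^2 = 0.2045
Iter 10: z = -0.3075 + 0.2295i, |z|^2 = 0.1472
Iter 11: z = -0.3871 + 0.2529i, |z|^2 = 0.2138
Iter 12: z = -0.3431 + 0.1982i, |z|^2 = 0.1570
Iter 13: z = -0.3506 + 0.2580i, |z|^2 = 0.1895
Iter 14: z = -0.3726 + 0.2131i, |z|^2 = 0.1843
Iter 15: z = -0.3355 + 0.2352i, |z|^2 = 0.1679
Iter 16: z = -0.3717 + 0.2362i, |z|^2 = 0.1940
Did not escape in 17 iterations → in set

Answer: yes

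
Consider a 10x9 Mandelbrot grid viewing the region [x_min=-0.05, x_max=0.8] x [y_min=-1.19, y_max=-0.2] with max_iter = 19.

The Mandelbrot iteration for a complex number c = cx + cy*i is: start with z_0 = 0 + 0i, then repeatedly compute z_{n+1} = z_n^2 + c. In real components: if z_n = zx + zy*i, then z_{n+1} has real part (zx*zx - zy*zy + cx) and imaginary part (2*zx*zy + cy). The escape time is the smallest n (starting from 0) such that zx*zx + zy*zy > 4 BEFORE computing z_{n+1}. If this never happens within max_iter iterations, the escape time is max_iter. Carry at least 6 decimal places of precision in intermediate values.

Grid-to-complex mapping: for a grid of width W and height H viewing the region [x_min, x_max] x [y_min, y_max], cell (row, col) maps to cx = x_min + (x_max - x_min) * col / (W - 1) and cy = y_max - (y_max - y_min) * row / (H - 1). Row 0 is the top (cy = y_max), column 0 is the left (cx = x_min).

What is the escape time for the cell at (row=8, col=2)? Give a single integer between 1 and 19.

z_0 = 0 + 0i, c = 0.1389 + -1.1900i
Iter 1: z = 0.1389 + -1.1900i, |z|^2 = 1.4354
Iter 2: z = -1.2579 + -1.5206i, |z|^2 = 3.8945
Iter 3: z = -0.5908 + 2.6355i, |z|^2 = 7.2948
Escaped at iteration 3

Answer: 3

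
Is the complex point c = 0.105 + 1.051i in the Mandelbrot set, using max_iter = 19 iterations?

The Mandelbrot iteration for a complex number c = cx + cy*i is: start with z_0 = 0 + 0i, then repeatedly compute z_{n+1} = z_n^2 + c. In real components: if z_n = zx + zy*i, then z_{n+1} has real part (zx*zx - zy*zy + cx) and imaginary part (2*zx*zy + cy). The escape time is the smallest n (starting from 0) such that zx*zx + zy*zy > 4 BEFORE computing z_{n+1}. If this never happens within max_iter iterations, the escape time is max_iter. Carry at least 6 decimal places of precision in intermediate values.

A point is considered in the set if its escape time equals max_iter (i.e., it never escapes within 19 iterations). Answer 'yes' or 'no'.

z_0 = 0 + 0i, c = 0.1050 + 1.0510i
Iter 1: z = 0.1050 + 1.0510i, |z|^2 = 1.1156
Iter 2: z = -0.9886 + 1.2717i, |z|^2 = 2.5945
Iter 3: z = -0.5350 + -1.4634i, |z|^2 = 2.4276
Iter 4: z = -1.7502 + 2.6167i, |z|^2 = 9.9105
Escaped at iteration 4

Answer: no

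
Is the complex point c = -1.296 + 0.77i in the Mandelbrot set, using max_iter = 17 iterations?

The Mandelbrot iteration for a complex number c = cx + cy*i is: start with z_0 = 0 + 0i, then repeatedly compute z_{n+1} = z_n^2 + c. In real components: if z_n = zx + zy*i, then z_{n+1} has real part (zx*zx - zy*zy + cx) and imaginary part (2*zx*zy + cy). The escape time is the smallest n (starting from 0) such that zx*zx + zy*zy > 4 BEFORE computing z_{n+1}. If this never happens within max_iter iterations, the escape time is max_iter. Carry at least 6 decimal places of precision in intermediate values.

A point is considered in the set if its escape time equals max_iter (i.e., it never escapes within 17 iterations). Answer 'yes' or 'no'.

Answer: no

Derivation:
z_0 = 0 + 0i, c = -1.2960 + 0.7700i
Iter 1: z = -1.2960 + 0.7700i, |z|^2 = 2.2725
Iter 2: z = -0.2093 + -1.2258i, |z|^2 = 1.5465
Iter 3: z = -2.7549 + 1.2831i, |z|^2 = 9.2357
Escaped at iteration 3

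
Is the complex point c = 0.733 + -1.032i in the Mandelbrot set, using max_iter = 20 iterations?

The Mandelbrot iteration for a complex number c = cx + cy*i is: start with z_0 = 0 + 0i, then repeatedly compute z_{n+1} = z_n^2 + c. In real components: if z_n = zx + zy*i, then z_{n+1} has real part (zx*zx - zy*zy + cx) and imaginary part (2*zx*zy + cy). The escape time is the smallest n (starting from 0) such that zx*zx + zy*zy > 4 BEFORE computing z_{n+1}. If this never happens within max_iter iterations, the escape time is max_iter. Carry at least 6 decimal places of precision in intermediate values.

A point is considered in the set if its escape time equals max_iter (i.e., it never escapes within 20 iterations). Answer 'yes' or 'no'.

z_0 = 0 + 0i, c = 0.7330 + -1.0320i
Iter 1: z = 0.7330 + -1.0320i, |z|^2 = 1.6023
Iter 2: z = 0.2053 + -2.5449i, |z|^2 = 6.5187
Escaped at iteration 2

Answer: no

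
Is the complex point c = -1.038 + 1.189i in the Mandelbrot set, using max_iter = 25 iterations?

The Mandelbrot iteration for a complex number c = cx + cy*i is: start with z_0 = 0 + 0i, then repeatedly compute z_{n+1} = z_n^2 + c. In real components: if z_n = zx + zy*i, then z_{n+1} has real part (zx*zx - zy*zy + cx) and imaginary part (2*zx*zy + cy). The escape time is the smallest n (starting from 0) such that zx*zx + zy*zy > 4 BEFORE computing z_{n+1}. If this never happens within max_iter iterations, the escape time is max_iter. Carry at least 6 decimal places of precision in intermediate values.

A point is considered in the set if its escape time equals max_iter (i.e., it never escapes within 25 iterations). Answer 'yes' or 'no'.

z_0 = 0 + 0i, c = -1.0380 + 1.1890i
Iter 1: z = -1.0380 + 1.1890i, |z|^2 = 2.4912
Iter 2: z = -1.3743 + -1.2794i, |z|^2 = 3.5254
Iter 3: z = -0.7861 + 4.7054i, |z|^2 = 22.7588
Escaped at iteration 3

Answer: no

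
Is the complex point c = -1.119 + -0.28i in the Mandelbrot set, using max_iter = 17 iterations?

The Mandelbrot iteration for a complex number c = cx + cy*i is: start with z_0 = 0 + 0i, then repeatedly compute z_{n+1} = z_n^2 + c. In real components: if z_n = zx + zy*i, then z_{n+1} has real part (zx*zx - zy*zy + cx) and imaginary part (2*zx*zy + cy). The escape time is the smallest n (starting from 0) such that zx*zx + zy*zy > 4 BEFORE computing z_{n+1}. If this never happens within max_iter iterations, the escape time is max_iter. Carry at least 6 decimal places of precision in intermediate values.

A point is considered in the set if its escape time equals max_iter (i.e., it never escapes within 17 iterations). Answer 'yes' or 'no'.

Answer: yes

Derivation:
z_0 = 0 + 0i, c = -1.1190 + -0.2800i
Iter 1: z = -1.1190 + -0.2800i, |z|^2 = 1.3306
Iter 2: z = 0.0548 + 0.3466i, |z|^2 = 0.1232
Iter 3: z = -1.2362 + -0.2420i, |z|^2 = 1.5867
Iter 4: z = 0.3505 + 0.3184i, |z|^2 = 0.2242
Iter 5: z = -1.0975 + -0.0568i, |z|^2 = 1.2078
Iter 6: z = 0.0823 + -0.1553i, |z|^2 = 0.0309
Iter 7: z = -1.1363 + -0.3056i, |z|^2 = 1.3847
Iter 8: z = 0.0789 + 0.4145i, |z|^2 = 0.1780
Iter 9: z = -1.2846 + -0.2146i, |z|^2 = 1.6961
Iter 10: z = 0.4850 + 0.2713i, |z|^2 = 0.3088
Iter 11: z = -0.9573 + -0.0168i, |z|^2 = 0.9168
Iter 12: z = -0.2028 + -0.2478i, |z|^2 = 0.1025
Iter 13: z = -1.1393 + -0.1795i, |z|^2 = 1.3302
Iter 14: z = 0.1467 + 0.1290i, |z|^2 = 0.0382
Iter 15: z = -1.1141 + -0.2421i, |z|^2 = 1.2999
Iter 16: z = 0.0637 + 0.2595i, |z|^2 = 0.0714
Did not escape in 17 iterations → in set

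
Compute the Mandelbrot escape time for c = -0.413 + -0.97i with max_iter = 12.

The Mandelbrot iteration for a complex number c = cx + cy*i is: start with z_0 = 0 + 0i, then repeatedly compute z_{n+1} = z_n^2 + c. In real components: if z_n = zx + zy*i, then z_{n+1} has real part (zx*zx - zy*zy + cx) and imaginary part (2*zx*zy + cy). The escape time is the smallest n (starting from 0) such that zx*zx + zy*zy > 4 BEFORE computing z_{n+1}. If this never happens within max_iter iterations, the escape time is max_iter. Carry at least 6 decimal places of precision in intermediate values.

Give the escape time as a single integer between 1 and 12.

z_0 = 0 + 0i, c = -0.4130 + -0.9700i
Iter 1: z = -0.4130 + -0.9700i, |z|^2 = 1.1115
Iter 2: z = -1.1833 + -0.1688i, |z|^2 = 1.4288
Iter 3: z = 0.9588 + -0.5706i, |z|^2 = 1.2448
Iter 4: z = 0.1807 + -2.0641i, |z|^2 = 4.2931
Escaped at iteration 4

Answer: 4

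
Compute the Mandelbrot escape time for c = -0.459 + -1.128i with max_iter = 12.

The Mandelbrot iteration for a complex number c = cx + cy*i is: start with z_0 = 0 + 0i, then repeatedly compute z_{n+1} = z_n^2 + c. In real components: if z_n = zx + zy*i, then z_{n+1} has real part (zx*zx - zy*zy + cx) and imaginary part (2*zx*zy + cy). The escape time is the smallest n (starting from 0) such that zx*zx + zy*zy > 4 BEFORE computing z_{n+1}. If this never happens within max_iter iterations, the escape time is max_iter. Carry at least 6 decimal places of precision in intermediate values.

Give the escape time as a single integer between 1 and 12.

Answer: 3

Derivation:
z_0 = 0 + 0i, c = -0.4590 + -1.1280i
Iter 1: z = -0.4590 + -1.1280i, |z|^2 = 1.4831
Iter 2: z = -1.5207 + -0.0925i, |z|^2 = 2.3211
Iter 3: z = 1.8450 + -0.8467i, |z|^2 = 4.1208
Escaped at iteration 3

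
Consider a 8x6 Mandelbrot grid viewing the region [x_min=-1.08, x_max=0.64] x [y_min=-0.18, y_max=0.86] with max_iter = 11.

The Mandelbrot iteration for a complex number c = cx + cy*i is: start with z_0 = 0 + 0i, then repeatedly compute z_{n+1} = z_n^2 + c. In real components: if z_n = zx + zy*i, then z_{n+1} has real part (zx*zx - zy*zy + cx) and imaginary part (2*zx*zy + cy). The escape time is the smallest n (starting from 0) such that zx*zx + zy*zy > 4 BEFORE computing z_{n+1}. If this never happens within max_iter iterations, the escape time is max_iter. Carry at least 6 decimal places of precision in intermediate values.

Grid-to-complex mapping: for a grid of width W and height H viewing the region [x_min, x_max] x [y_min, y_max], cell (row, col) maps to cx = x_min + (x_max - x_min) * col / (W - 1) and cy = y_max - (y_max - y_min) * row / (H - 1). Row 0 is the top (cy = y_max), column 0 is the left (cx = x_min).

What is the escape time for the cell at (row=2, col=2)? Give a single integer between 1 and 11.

z_0 = 0 + 0i, c = -0.5886 + 0.4440i
Iter 1: z = -0.5886 + 0.4440i, |z|^2 = 0.5436
Iter 2: z = -0.4393 + -0.0787i, |z|^2 = 0.1992
Iter 3: z = -0.4018 + 0.5131i, |z|^2 = 0.4247
Iter 4: z = -0.6904 + 0.0317i, |z|^2 = 0.4777
Iter 5: z = -0.1129 + 0.4002i, |z|^2 = 0.1729
Iter 6: z = -0.7360 + 0.3536i, |z|^2 = 0.6668
Iter 7: z = -0.1719 + -0.0765i, |z|^2 = 0.0354
Iter 8: z = -0.5649 + 0.4703i, |z|^2 = 0.5403
Iter 9: z = -0.4907 + -0.0873i, |z|^2 = 0.2484
Iter 10: z = -0.3554 + 0.5297i, |z|^2 = 0.4069

Answer: 11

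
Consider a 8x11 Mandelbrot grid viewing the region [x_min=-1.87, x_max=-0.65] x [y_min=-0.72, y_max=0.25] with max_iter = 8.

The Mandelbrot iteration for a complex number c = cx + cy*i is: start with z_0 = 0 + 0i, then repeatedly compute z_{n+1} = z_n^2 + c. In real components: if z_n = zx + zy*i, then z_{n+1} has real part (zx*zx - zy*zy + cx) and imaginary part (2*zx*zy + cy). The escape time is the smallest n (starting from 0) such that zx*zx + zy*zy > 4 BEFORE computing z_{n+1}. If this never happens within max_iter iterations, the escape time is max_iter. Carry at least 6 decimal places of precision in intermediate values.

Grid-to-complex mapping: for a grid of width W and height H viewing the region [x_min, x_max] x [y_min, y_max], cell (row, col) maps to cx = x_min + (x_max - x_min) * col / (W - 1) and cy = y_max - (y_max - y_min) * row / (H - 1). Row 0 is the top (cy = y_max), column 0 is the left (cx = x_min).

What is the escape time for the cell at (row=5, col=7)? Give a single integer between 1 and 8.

z_0 = 0 + 0i, c = -0.6500 + -0.2350i
Iter 1: z = -0.6500 + -0.2350i, |z|^2 = 0.4777
Iter 2: z = -0.2827 + 0.0705i, |z|^2 = 0.0849
Iter 3: z = -0.5750 + -0.2749i, |z|^2 = 0.4062
Iter 4: z = -0.3949 + 0.0811i, |z|^2 = 0.1625
Iter 5: z = -0.5006 + -0.2991i, |z|^2 = 0.3401
Iter 6: z = -0.4888 + 0.0644i, |z|^2 = 0.2431
Iter 7: z = -0.4152 + -0.2980i, |z|^2 = 0.2612

Answer: 8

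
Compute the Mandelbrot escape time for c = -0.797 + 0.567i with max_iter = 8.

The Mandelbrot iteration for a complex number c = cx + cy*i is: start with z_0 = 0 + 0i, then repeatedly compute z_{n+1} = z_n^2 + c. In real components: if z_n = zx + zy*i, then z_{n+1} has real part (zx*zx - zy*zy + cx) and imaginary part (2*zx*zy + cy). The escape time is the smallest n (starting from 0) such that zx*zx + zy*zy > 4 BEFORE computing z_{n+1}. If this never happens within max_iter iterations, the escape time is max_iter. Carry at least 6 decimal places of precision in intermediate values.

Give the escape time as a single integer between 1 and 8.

z_0 = 0 + 0i, c = -0.7970 + 0.5670i
Iter 1: z = -0.7970 + 0.5670i, |z|^2 = 0.9567
Iter 2: z = -0.4833 + -0.3368i, |z|^2 = 0.3470
Iter 3: z = -0.6769 + 0.8925i, |z|^2 = 1.2548
Iter 4: z = -1.1355 + -0.6413i, |z|^2 = 1.7005
Iter 5: z = 0.0811 + 2.0233i, |z|^2 = 4.1002
Escaped at iteration 5

Answer: 5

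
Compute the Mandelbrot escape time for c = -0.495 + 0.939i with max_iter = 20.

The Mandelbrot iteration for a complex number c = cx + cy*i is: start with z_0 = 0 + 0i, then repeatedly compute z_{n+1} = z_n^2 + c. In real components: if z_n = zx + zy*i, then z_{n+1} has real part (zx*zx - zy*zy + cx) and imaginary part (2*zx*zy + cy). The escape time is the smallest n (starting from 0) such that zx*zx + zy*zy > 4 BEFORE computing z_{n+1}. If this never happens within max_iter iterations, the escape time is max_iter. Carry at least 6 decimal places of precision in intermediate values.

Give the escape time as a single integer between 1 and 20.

z_0 = 0 + 0i, c = -0.4950 + 0.9390i
Iter 1: z = -0.4950 + 0.9390i, |z|^2 = 1.1267
Iter 2: z = -1.1317 + 0.0094i, |z|^2 = 1.2808
Iter 3: z = 0.7856 + 0.9177i, |z|^2 = 1.4595
Iter 4: z = -0.7200 + 2.3811i, |z|^2 = 6.1878
Escaped at iteration 4

Answer: 4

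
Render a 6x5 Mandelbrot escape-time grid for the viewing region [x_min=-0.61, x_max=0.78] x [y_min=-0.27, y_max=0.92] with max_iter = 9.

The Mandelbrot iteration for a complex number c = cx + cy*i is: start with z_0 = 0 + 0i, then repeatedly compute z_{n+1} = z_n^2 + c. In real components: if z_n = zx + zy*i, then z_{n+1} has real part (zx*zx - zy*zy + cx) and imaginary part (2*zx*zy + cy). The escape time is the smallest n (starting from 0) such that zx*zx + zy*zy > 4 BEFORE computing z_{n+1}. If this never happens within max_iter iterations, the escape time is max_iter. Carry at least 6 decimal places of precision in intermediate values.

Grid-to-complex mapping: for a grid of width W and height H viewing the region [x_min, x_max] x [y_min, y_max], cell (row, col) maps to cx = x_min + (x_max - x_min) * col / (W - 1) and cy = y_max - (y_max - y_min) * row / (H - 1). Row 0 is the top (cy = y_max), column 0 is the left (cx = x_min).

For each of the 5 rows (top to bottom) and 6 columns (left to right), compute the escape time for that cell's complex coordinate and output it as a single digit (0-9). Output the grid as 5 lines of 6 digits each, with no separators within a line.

(row=0, col=0): c = -0.6100 + 0.9200i → escape time 4
(row=0, col=1): c = -0.3320 + 0.9200i → escape time 5
(row=0, col=2): c = -0.0540 + 0.9200i → escape time 9
(row=0, col=3): c = 0.2240 + 0.9200i → escape time 4
(row=0, col=4): c = 0.5020 + 0.9200i → escape time 3
(row=0, col=5): c = 0.7800 + 0.9200i → escape time 2
(row=1, col=0): c = -0.6100 + 0.6225i → escape time 9
(row=1, col=1): c = -0.3320 + 0.6225i → escape time 9
(row=1, col=2): c = -0.0540 + 0.6225i → escape time 9
(row=1, col=3): c = 0.2240 + 0.6225i → escape time 9
(row=1, col=4): c = 0.5020 + 0.6225i → escape time 4
(row=1, col=5): c = 0.7800 + 0.6225i → escape time 3
(row=2, col=0): c = -0.6100 + 0.3250i → escape time 9
(row=2, col=1): c = -0.3320 + 0.3250i → escape time 9
(row=2, col=2): c = -0.0540 + 0.3250i → escape time 9
(row=2, col=3): c = 0.2240 + 0.3250i → escape time 9
(row=2, col=4): c = 0.5020 + 0.3250i → escape time 5
(row=2, col=5): c = 0.7800 + 0.3250i → escape time 3
(row=3, col=0): c = -0.6100 + 0.0275i → escape time 9
(row=3, col=1): c = -0.3320 + 0.0275i → escape time 9
(row=3, col=2): c = -0.0540 + 0.0275i → escape time 9
(row=3, col=3): c = 0.2240 + 0.0275i → escape time 9
(row=3, col=4): c = 0.5020 + 0.0275i → escape time 5
(row=3, col=5): c = 0.7800 + 0.0275i → escape time 3
(row=4, col=0): c = -0.6100 + -0.2700i → escape time 9
(row=4, col=1): c = -0.3320 + -0.2700i → escape time 9
(row=4, col=2): c = -0.0540 + -0.2700i → escape time 9
(row=4, col=3): c = 0.2240 + -0.2700i → escape time 9
(row=4, col=4): c = 0.5020 + -0.2700i → escape time 5
(row=4, col=5): c = 0.7800 + -0.2700i → escape time 3

Answer: 459432
999943
999953
999953
999953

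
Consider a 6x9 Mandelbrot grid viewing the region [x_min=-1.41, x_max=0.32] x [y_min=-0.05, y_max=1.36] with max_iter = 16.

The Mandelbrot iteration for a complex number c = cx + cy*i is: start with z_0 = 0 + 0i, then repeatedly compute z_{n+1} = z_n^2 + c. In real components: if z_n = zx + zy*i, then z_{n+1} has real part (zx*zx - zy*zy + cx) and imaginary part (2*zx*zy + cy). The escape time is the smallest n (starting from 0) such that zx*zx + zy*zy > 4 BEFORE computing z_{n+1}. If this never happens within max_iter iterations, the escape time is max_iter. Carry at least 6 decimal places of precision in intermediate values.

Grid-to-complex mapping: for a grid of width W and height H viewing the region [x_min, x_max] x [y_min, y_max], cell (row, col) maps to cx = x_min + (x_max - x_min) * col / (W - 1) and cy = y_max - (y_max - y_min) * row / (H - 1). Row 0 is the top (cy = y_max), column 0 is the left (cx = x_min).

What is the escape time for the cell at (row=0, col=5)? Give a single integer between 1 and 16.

Answer: 2

Derivation:
z_0 = 0 + 0i, c = 0.3200 + 1.3600i
Iter 1: z = 0.3200 + 1.3600i, |z|^2 = 1.9520
Iter 2: z = -1.4272 + 2.2304i, |z|^2 = 7.0116
Escaped at iteration 2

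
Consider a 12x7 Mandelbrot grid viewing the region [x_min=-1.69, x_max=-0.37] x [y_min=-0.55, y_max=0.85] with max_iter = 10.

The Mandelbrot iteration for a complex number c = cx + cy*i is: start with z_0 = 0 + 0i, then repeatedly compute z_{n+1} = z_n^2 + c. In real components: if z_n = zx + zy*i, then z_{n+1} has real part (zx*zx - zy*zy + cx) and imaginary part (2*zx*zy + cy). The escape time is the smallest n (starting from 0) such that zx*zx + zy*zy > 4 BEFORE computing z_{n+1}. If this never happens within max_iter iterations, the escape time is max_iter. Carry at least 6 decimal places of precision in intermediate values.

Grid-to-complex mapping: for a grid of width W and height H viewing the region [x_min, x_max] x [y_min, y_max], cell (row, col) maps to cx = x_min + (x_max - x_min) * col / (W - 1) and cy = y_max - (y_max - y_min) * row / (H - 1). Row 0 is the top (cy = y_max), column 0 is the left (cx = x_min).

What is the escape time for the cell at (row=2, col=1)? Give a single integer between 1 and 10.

z_0 = 0 + 0i, c = -1.5700 + 0.3833i
Iter 1: z = -1.5700 + 0.3833i, |z|^2 = 2.6118
Iter 2: z = 0.7480 + -0.8203i, |z|^2 = 1.2324
Iter 3: z = -1.6835 + -0.8438i, |z|^2 = 3.5462
Iter 4: z = 0.5522 + 3.2245i, |z|^2 = 10.7021
Escaped at iteration 4

Answer: 4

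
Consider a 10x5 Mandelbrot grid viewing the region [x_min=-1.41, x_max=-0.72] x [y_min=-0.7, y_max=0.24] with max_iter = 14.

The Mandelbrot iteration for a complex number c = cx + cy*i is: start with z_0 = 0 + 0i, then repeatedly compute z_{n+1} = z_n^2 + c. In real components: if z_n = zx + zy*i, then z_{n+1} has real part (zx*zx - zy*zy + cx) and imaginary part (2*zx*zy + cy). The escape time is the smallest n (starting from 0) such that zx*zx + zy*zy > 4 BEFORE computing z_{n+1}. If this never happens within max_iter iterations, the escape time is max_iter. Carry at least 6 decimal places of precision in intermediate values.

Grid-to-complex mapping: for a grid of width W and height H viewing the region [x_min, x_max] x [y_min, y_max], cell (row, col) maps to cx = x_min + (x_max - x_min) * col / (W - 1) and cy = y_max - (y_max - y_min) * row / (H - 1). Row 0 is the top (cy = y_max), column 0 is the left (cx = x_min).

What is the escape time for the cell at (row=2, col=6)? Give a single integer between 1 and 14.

z_0 = 0 + 0i, c = -0.9500 + -0.2300i
Iter 1: z = -0.9500 + -0.2300i, |z|^2 = 0.9554
Iter 2: z = -0.1004 + 0.2070i, |z|^2 = 0.0529
Iter 3: z = -0.9828 + -0.2716i, |z|^2 = 1.0396
Iter 4: z = -0.0579 + 0.3038i, |z|^2 = 0.0956
Iter 5: z = -1.0389 + -0.2652i, |z|^2 = 1.1497
Iter 6: z = 0.0590 + 0.3210i, |z|^2 = 0.1065
Iter 7: z = -1.0496 + -0.1921i, |z|^2 = 1.1385
Iter 8: z = 0.1147 + 0.1732i, |z|^2 = 0.0432
Iter 9: z = -0.9669 + -0.1903i, |z|^2 = 0.9710
Iter 10: z = -0.0514 + 0.1379i, |z|^2 = 0.0217
Iter 11: z = -0.9664 + -0.2442i, |z|^2 = 0.9935
Iter 12: z = -0.0757 + 0.2419i, |z|^2 = 0.0643
Iter 13: z = -1.0028 + -0.2666i, |z|^2 = 1.0767

Answer: 14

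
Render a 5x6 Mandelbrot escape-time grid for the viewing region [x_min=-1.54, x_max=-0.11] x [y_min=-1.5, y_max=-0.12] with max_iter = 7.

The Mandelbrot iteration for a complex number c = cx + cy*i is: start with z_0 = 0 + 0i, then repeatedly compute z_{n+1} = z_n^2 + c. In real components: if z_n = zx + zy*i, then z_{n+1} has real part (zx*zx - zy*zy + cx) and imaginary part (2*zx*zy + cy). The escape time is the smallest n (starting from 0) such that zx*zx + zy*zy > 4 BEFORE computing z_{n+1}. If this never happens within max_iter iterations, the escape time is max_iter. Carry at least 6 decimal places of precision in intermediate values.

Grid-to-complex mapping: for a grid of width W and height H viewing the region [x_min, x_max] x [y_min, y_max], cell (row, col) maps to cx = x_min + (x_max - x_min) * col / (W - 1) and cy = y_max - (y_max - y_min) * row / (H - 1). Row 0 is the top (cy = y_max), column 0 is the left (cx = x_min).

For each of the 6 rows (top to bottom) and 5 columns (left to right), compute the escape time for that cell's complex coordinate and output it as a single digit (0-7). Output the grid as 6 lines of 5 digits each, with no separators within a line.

Answer: 67777
47777
33477
33347
22333
12222

Derivation:
(row=0, col=0): c = -1.5400 + -0.1200i → escape time 6
(row=0, col=1): c = -1.1825 + -0.1200i → escape time 7
(row=0, col=2): c = -0.8250 + -0.1200i → escape time 7
(row=0, col=3): c = -0.4675 + -0.1200i → escape time 7
(row=0, col=4): c = -0.1100 + -0.1200i → escape time 7
(row=1, col=0): c = -1.5400 + -0.3960i → escape time 4
(row=1, col=1): c = -1.1825 + -0.3960i → escape time 7
(row=1, col=2): c = -0.8250 + -0.3960i → escape time 7
(row=1, col=3): c = -0.4675 + -0.3960i → escape time 7
(row=1, col=4): c = -0.1100 + -0.3960i → escape time 7
(row=2, col=0): c = -1.5400 + -0.6720i → escape time 3
(row=2, col=1): c = -1.1825 + -0.6720i → escape time 3
(row=2, col=2): c = -0.8250 + -0.6720i → escape time 4
(row=2, col=3): c = -0.4675 + -0.6720i → escape time 7
(row=2, col=4): c = -0.1100 + -0.6720i → escape time 7
(row=3, col=0): c = -1.5400 + -0.9480i → escape time 3
(row=3, col=1): c = -1.1825 + -0.9480i → escape time 3
(row=3, col=2): c = -0.8250 + -0.9480i → escape time 3
(row=3, col=3): c = -0.4675 + -0.9480i → escape time 4
(row=3, col=4): c = -0.1100 + -0.9480i → escape time 7
(row=4, col=0): c = -1.5400 + -1.2240i → escape time 2
(row=4, col=1): c = -1.1825 + -1.2240i → escape time 2
(row=4, col=2): c = -0.8250 + -1.2240i → escape time 3
(row=4, col=3): c = -0.4675 + -1.2240i → escape time 3
(row=4, col=4): c = -0.1100 + -1.2240i → escape time 3
(row=5, col=0): c = -1.5400 + -1.5000i → escape time 1
(row=5, col=1): c = -1.1825 + -1.5000i → escape time 2
(row=5, col=2): c = -0.8250 + -1.5000i → escape time 2
(row=5, col=3): c = -0.4675 + -1.5000i → escape time 2
(row=5, col=4): c = -0.1100 + -1.5000i → escape time 2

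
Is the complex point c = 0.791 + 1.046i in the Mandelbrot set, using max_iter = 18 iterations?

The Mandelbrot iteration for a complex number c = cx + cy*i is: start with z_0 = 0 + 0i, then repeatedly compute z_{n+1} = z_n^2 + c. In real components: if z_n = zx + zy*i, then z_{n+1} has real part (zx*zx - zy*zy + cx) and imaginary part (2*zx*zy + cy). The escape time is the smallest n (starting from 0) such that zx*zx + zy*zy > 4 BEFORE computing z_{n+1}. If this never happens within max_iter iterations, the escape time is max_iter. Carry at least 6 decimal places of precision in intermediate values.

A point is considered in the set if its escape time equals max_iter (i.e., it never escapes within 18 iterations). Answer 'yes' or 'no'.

Answer: no

Derivation:
z_0 = 0 + 0i, c = 0.7910 + 1.0460i
Iter 1: z = 0.7910 + 1.0460i, |z|^2 = 1.7198
Iter 2: z = 0.3226 + 2.7008i, |z|^2 = 7.3982
Escaped at iteration 2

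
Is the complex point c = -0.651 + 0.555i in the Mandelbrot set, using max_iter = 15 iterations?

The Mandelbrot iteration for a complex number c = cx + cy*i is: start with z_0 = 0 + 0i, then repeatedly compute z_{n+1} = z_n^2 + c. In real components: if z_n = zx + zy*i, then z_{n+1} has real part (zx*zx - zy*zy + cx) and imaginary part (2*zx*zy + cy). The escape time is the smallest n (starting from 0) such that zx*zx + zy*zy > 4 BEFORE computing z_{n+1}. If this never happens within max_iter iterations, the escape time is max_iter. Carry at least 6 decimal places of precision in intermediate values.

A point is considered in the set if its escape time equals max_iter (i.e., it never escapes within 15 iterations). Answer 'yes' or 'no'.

Answer: no

Derivation:
z_0 = 0 + 0i, c = -0.6510 + 0.5550i
Iter 1: z = -0.6510 + 0.5550i, |z|^2 = 0.7318
Iter 2: z = -0.5352 + -0.1676i, |z|^2 = 0.3146
Iter 3: z = -0.3926 + 0.7344i, |z|^2 = 0.6935
Iter 4: z = -1.0362 + -0.0217i, |z|^2 = 1.0742
Iter 5: z = 0.4223 + 0.6000i, |z|^2 = 0.5383
Iter 6: z = -0.8327 + 1.0617i, |z|^2 = 1.8206
Iter 7: z = -1.0849 + -1.2131i, |z|^2 = 2.6486
Iter 8: z = -0.9457 + 3.1871i, |z|^2 = 11.0522
Escaped at iteration 8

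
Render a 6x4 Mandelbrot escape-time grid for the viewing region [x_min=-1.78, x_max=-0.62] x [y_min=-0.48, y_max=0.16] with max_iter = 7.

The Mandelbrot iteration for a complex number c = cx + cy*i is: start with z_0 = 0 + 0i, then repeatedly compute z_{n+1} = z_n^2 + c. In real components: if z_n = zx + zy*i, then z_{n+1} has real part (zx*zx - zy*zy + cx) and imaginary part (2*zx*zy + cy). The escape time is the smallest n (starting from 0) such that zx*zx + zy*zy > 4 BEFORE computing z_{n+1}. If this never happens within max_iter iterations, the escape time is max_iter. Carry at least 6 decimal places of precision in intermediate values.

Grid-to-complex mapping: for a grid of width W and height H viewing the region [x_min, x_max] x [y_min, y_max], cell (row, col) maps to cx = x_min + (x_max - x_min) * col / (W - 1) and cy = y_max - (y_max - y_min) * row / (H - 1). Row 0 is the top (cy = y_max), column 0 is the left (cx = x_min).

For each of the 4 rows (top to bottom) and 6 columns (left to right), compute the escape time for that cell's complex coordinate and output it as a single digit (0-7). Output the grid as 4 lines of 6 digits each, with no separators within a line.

Answer: 457777
777777
457777
334567

Derivation:
(row=0, col=0): c = -1.7800 + 0.1600i → escape time 4
(row=0, col=1): c = -1.5480 + 0.1600i → escape time 5
(row=0, col=2): c = -1.3160 + 0.1600i → escape time 7
(row=0, col=3): c = -1.0840 + 0.1600i → escape time 7
(row=0, col=4): c = -0.8520 + 0.1600i → escape time 7
(row=0, col=5): c = -0.6200 + 0.1600i → escape time 7
(row=1, col=0): c = -1.7800 + -0.0533i → escape time 7
(row=1, col=1): c = -1.5480 + -0.0533i → escape time 7
(row=1, col=2): c = -1.3160 + -0.0533i → escape time 7
(row=1, col=3): c = -1.0840 + -0.0533i → escape time 7
(row=1, col=4): c = -0.8520 + -0.0533i → escape time 7
(row=1, col=5): c = -0.6200 + -0.0533i → escape time 7
(row=2, col=0): c = -1.7800 + -0.2667i → escape time 4
(row=2, col=1): c = -1.5480 + -0.2667i → escape time 5
(row=2, col=2): c = -1.3160 + -0.2667i → escape time 7
(row=2, col=3): c = -1.0840 + -0.2667i → escape time 7
(row=2, col=4): c = -0.8520 + -0.2667i → escape time 7
(row=2, col=5): c = -0.6200 + -0.2667i → escape time 7
(row=3, col=0): c = -1.7800 + -0.4800i → escape time 3
(row=3, col=1): c = -1.5480 + -0.4800i → escape time 3
(row=3, col=2): c = -1.3160 + -0.4800i → escape time 4
(row=3, col=3): c = -1.0840 + -0.4800i → escape time 5
(row=3, col=4): c = -0.8520 + -0.4800i → escape time 6
(row=3, col=5): c = -0.6200 + -0.4800i → escape time 7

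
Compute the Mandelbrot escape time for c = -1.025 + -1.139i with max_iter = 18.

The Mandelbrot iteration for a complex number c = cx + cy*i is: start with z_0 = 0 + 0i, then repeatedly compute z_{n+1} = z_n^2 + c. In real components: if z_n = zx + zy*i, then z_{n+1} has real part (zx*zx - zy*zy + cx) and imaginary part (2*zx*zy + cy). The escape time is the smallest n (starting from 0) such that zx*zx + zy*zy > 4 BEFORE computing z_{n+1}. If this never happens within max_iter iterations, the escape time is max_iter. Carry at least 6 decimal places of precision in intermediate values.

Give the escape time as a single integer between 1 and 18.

z_0 = 0 + 0i, c = -1.0250 + -1.1390i
Iter 1: z = -1.0250 + -1.1390i, |z|^2 = 2.3479
Iter 2: z = -1.2717 + 1.1959i, |z|^2 = 3.0475
Iter 3: z = -0.8381 + -4.1808i, |z|^2 = 18.1812
Escaped at iteration 3

Answer: 3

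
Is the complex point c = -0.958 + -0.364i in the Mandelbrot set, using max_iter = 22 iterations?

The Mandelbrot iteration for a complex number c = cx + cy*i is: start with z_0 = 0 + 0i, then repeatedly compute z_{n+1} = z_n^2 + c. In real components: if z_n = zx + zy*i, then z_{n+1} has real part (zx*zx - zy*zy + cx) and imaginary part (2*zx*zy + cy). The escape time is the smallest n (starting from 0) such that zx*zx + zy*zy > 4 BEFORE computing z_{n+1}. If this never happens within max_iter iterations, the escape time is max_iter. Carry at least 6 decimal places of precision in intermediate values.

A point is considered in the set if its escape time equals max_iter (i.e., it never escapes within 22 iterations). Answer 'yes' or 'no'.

z_0 = 0 + 0i, c = -0.9580 + -0.3640i
Iter 1: z = -0.9580 + -0.3640i, |z|^2 = 1.0503
Iter 2: z = -0.1727 + 0.3334i, |z|^2 = 0.1410
Iter 3: z = -1.0393 + -0.4792i, |z|^2 = 1.3098
Iter 4: z = -0.1074 + 0.6321i, |z|^2 = 0.4110
Iter 5: z = -1.3460 + -0.4998i, |z|^2 = 2.0614
Iter 6: z = 0.6039 + 0.9814i, |z|^2 = 1.3277
Iter 7: z = -1.5564 + 0.8213i, |z|^2 = 3.0968
Iter 8: z = 0.7899 + -2.9204i, |z|^2 = 9.1526
Escaped at iteration 8

Answer: no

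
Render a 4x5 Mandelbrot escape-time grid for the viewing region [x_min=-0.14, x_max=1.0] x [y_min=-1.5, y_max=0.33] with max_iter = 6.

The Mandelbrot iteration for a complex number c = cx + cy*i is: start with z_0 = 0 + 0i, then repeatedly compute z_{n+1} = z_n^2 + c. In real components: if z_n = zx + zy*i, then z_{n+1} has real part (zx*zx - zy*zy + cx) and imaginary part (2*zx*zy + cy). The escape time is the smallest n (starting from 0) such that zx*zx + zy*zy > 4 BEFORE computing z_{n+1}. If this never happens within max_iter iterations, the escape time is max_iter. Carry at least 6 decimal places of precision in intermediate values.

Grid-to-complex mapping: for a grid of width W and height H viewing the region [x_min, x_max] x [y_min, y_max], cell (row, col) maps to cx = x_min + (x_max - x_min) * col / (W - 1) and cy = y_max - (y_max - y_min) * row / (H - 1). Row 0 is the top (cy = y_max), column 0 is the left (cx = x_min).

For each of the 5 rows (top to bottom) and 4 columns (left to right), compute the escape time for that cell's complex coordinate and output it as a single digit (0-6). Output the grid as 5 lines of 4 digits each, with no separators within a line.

Answer: 6642
6642
6632
6322
2222

Derivation:
(row=0, col=0): c = -0.1400 + 0.3300i → escape time 6
(row=0, col=1): c = 0.2400 + 0.3300i → escape time 6
(row=0, col=2): c = 0.6200 + 0.3300i → escape time 4
(row=0, col=3): c = 1.0000 + 0.3300i → escape time 2
(row=1, col=0): c = -0.1400 + -0.1275i → escape time 6
(row=1, col=1): c = 0.2400 + -0.1275i → escape time 6
(row=1, col=2): c = 0.6200 + -0.1275i → escape time 4
(row=1, col=3): c = 1.0000 + -0.1275i → escape time 2
(row=2, col=0): c = -0.1400 + -0.5850i → escape time 6
(row=2, col=1): c = 0.2400 + -0.5850i → escape time 6
(row=2, col=2): c = 0.6200 + -0.5850i → escape time 3
(row=2, col=3): c = 1.0000 + -0.5850i → escape time 2
(row=3, col=0): c = -0.1400 + -1.0425i → escape time 6
(row=3, col=1): c = 0.2400 + -1.0425i → escape time 3
(row=3, col=2): c = 0.6200 + -1.0425i → escape time 2
(row=3, col=3): c = 1.0000 + -1.0425i → escape time 2
(row=4, col=0): c = -0.1400 + -1.5000i → escape time 2
(row=4, col=1): c = 0.2400 + -1.5000i → escape time 2
(row=4, col=2): c = 0.6200 + -1.5000i → escape time 2
(row=4, col=3): c = 1.0000 + -1.5000i → escape time 2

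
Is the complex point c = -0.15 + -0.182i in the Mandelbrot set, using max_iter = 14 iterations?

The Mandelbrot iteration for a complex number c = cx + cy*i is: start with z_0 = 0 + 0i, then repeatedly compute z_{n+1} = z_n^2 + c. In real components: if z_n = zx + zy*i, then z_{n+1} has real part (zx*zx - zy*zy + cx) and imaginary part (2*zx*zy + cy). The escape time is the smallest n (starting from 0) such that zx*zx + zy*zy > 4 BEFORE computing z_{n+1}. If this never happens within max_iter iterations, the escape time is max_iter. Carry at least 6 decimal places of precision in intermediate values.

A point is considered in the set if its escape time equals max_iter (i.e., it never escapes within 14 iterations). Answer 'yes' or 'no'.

Answer: yes

Derivation:
z_0 = 0 + 0i, c = -0.1500 + -0.1820i
Iter 1: z = -0.1500 + -0.1820i, |z|^2 = 0.0556
Iter 2: z = -0.1606 + -0.1274i, |z|^2 = 0.0420
Iter 3: z = -0.1404 + -0.1411i, |z|^2 = 0.0396
Iter 4: z = -0.1502 + -0.1424i, |z|^2 = 0.0428
Iter 5: z = -0.1477 + -0.1392i, |z|^2 = 0.0412
Iter 6: z = -0.1476 + -0.1409i, |z|^2 = 0.0416
Iter 7: z = -0.1481 + -0.1404i, |z|^2 = 0.0416
Iter 8: z = -0.1478 + -0.1404i, |z|^2 = 0.0416
Iter 9: z = -0.1479 + -0.1405i, |z|^2 = 0.0416
Iter 10: z = -0.1479 + -0.1404i, |z|^2 = 0.0416
Iter 11: z = -0.1479 + -0.1405i, |z|^2 = 0.0416
Iter 12: z = -0.1479 + -0.1405i, |z|^2 = 0.0416
Iter 13: z = -0.1479 + -0.1405i, |z|^2 = 0.0416
Did not escape in 14 iterations → in set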